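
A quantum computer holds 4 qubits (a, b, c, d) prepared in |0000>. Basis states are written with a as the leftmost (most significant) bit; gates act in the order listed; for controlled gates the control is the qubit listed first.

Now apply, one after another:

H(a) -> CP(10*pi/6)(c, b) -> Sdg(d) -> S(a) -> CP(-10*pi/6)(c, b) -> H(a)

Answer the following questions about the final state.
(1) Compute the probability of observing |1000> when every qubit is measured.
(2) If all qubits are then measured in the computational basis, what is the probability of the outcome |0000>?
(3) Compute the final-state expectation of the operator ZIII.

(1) The probability of measuring |1000> is 1/2.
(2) The probability of measuring |0000> is 1/2.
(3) The observable ZIII averages to 0.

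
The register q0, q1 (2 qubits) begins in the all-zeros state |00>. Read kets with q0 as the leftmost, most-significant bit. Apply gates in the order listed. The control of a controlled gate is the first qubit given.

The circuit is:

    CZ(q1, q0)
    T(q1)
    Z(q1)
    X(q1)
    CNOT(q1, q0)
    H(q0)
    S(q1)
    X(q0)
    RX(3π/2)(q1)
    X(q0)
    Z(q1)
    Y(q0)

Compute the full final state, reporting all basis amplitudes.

After the circuit, the state carries amplitude I/2 on |00>, -1/2 on |01>, I/2 on |10>, -1/2 on |11>.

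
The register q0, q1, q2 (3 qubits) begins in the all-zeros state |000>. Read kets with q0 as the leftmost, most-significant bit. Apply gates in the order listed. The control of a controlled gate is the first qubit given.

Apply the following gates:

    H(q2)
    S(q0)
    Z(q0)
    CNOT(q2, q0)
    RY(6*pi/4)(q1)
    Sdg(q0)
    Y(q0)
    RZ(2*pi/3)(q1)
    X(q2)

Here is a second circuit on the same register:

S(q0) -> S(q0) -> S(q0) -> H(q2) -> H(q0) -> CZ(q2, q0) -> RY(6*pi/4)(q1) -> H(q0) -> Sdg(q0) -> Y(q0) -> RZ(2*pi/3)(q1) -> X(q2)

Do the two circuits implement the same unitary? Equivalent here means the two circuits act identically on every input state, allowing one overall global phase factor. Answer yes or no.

Yes: on every input state the two circuits agree up to one overall phase factor.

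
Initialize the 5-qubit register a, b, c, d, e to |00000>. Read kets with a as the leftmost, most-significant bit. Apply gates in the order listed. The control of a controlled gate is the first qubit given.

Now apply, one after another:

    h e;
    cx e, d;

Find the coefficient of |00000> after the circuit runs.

The amplitude on |00000> is sqrt(2)/2.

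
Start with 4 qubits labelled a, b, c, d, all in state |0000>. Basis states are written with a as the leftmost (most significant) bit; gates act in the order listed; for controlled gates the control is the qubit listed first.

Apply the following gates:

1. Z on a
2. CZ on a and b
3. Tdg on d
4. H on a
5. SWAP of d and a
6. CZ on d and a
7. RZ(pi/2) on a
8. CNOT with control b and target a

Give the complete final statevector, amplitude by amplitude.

After the circuit, the state carries amplitude -sqrt(2)*exp(3*I*pi/4)/2 on |0000>, -sqrt(2)*exp(3*I*pi/4)/2 on |0001>, and 0 on every other basis state.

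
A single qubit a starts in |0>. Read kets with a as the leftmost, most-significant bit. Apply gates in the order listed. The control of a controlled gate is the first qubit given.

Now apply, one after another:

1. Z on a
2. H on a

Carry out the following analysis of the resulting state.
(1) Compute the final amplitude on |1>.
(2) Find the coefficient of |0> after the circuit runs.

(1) The final state's coefficient on |1> equals sqrt(2)/2.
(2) The amplitude on |0> is sqrt(2)/2.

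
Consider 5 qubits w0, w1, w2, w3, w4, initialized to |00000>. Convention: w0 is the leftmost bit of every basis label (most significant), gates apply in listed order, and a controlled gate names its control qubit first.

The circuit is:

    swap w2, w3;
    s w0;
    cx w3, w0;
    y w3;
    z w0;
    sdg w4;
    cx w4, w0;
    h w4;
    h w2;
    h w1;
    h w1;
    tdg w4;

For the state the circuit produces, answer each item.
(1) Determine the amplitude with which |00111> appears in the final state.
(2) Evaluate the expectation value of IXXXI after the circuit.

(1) |00111> carries amplitude exp(I*pi/4)/2 in the final state.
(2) The expectation value of IXXXI is 0.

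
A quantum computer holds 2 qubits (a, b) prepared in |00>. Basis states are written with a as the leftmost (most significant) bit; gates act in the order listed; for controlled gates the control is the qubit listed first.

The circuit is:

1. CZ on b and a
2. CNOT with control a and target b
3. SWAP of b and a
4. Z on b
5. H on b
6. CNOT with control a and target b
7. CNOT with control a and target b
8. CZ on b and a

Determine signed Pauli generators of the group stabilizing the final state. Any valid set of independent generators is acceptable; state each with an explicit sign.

The stabilizer group can be generated by +IX, +ZI, among other valid generating sets.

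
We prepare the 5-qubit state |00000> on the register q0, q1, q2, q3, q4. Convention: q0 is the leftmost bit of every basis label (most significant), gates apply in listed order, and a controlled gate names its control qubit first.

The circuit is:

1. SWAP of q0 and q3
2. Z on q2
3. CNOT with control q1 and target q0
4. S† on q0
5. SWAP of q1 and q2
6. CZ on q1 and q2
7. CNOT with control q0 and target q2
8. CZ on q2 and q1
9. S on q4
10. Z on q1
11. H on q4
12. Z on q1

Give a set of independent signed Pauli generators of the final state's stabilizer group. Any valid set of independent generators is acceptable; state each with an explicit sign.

One valid set of independent stabilizer generators is +IIIIX, +ZIIII, +IZIII, +IIZII, +IIIZI (any independent generating set of the same group is equally correct).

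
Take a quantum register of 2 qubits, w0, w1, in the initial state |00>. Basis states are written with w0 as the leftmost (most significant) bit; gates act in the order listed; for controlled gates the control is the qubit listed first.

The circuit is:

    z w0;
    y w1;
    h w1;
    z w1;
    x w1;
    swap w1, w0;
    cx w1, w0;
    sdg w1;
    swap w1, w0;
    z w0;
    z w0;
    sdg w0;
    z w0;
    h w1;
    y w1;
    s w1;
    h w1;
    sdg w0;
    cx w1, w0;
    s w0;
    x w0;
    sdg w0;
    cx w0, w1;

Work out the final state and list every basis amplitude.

The resulting statevector has amplitude 0 on |00>, -sqrt(2)/2 on |01>, 0 on |10>, -sqrt(2)/2 on |11>.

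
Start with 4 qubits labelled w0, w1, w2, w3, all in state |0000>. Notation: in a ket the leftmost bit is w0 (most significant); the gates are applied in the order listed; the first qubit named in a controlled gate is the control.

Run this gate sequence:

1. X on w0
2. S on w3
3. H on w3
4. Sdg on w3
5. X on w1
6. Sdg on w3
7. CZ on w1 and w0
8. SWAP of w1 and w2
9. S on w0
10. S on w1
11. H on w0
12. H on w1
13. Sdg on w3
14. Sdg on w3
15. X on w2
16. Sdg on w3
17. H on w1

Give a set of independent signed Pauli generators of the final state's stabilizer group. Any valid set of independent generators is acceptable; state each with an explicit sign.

The stabilizer group can be generated by -XIII, -IIIY, +IZII, +IIZI, among other valid generating sets.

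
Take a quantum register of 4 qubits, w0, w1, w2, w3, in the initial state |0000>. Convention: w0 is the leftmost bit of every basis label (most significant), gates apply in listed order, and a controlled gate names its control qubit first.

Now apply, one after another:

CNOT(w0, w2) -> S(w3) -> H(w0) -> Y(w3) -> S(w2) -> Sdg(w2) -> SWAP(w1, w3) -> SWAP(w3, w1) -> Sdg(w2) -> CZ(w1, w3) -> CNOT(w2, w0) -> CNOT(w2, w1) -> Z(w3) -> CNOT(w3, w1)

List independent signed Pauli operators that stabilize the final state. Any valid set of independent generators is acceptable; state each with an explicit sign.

One valid set of independent stabilizer generators is +XIII, -IZII, +IIZI, -IIIZ (any independent generating set of the same group is equally correct).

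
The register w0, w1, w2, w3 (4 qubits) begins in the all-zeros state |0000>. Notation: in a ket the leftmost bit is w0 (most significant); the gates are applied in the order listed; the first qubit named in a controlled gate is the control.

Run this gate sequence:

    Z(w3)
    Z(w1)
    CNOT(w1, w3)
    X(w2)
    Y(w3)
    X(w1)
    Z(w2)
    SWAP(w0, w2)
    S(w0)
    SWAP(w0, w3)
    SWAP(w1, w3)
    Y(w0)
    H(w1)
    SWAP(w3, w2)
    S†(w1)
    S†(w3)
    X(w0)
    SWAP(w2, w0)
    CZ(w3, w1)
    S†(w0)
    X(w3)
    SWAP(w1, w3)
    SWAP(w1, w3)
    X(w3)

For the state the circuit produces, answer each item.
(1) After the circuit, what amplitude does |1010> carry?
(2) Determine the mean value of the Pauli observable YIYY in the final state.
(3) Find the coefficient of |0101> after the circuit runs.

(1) |1010> carries amplitude -sqrt(2)/2 in the final state. Key observation: the block from step 21 through step 24 cancels to the identity and can be dropped.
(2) The observable YIYY averages to 0.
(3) The amplitude on |0101> is 0.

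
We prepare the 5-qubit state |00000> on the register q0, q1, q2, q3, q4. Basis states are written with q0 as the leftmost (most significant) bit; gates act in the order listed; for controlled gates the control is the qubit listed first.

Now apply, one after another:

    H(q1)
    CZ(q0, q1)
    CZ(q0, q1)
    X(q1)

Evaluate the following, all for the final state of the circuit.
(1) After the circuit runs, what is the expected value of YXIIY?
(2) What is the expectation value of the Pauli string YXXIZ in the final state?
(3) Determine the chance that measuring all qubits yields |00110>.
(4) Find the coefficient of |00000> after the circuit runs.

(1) The observable YXIIY averages to 0. Key observation: the block from step 2 through step 3 cancels to the identity and can be dropped.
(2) The expectation value of YXXIZ is 0.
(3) A full measurement returns |00110> with probability 0.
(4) |00000> carries amplitude sqrt(2)/2 in the final state.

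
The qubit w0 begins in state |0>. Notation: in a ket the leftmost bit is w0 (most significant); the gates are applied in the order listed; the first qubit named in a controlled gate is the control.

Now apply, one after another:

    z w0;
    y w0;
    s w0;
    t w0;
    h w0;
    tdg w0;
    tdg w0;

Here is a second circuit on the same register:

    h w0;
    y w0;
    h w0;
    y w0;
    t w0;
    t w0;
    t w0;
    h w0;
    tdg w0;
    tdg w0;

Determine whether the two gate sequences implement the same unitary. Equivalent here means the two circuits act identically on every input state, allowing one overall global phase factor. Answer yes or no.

No, they are not equivalent — no single phase factor reconciles the two unitaries.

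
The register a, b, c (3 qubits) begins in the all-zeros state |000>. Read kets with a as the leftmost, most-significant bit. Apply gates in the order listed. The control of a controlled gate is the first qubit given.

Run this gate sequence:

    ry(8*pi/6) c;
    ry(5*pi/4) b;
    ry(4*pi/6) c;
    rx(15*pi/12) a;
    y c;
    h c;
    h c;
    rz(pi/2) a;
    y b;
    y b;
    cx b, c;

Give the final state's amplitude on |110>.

The amplitude on |110> is (-2 - sqrt(2))*exp(I*pi/4)/4. Key observation: steps 6-7 multiply out to the identity, so the circuit reduces to the remaining gates.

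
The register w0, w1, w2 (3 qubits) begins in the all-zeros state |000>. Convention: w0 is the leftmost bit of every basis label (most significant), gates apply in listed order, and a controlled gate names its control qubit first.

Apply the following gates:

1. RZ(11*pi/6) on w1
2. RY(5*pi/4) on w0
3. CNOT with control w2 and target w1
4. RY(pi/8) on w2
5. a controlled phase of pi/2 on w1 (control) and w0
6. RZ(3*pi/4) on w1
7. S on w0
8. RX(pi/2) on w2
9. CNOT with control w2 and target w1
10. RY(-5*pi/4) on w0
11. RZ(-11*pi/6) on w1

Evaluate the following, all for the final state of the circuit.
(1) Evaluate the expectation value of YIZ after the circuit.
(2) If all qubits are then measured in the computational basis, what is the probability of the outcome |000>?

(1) The expectation value of YIZ is 0.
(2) Outcome |000> occurs with probability 3/8.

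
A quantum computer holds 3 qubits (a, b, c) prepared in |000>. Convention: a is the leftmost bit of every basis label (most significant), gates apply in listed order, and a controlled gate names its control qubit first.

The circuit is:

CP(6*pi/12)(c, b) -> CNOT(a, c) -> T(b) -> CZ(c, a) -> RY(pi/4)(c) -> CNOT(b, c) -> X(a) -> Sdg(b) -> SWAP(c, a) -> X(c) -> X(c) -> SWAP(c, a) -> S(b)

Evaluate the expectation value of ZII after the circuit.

The observable ZII averages to -1.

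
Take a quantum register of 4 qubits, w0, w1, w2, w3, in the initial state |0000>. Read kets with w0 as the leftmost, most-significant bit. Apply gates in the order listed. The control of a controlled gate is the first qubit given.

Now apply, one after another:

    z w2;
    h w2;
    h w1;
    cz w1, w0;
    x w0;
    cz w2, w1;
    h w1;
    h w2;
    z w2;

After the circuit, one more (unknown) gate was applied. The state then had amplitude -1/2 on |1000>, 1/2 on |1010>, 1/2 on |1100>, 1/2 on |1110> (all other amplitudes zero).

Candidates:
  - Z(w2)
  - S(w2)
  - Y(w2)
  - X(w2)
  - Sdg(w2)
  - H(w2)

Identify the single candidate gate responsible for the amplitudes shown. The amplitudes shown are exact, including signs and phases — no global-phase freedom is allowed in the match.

The unique candidate consistent with the amplitudes is X(w2).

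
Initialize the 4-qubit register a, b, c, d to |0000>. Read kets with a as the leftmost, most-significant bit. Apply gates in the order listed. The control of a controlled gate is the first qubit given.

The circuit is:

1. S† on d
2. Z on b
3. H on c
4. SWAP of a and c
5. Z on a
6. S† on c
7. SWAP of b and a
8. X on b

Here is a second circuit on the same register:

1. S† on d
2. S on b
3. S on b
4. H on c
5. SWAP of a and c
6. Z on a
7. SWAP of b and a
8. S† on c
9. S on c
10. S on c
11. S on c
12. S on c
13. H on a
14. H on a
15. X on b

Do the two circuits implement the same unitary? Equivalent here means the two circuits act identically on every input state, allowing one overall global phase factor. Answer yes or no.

Yes — the two circuits implement the same unitary up to a global phase.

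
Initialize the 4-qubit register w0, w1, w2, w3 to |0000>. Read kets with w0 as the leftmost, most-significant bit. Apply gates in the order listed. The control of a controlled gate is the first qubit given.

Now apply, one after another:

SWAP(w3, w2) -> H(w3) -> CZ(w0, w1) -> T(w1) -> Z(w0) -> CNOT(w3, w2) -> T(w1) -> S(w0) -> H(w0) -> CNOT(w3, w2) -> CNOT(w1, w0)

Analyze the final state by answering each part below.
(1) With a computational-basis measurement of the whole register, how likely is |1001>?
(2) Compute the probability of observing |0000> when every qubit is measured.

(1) Outcome |1001> occurs with probability 1/4.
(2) Outcome |0000> occurs with probability 1/4.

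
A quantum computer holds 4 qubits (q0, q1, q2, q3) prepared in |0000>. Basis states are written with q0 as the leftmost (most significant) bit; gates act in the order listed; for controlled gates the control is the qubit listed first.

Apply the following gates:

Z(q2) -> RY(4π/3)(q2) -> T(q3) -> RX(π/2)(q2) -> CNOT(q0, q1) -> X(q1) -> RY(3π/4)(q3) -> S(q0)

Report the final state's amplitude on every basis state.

The resulting statevector has amplitude sqrt(2 - sqrt(2))*(-sqrt(2) - sqrt(6)*I)/8 on |0100>, (-sqrt(2) - sqrt(6)*I)*sqrt(sqrt(2) + 2)/8 on |0101>, sqrt(2 - sqrt(2))*(sqrt(6) + sqrt(2)*I)/8 on |0110>, sqrt(sqrt(2) + 2)*(sqrt(6) + sqrt(2)*I)/8 on |0111>, and 0 on every other basis state.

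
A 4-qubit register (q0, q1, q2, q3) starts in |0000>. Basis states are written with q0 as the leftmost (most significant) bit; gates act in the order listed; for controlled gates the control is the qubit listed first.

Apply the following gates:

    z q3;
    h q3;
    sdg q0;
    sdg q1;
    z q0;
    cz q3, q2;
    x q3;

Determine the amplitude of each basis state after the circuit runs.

The resulting statevector has amplitude sqrt(2)/2 on |0000>, sqrt(2)/2 on |0001>, and 0 on every other basis state.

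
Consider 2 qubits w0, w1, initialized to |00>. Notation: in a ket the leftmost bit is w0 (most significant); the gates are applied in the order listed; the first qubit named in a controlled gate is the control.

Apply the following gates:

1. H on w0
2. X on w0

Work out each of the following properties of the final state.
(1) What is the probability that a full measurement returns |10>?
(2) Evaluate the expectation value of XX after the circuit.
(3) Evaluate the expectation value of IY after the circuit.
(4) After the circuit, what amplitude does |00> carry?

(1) Outcome |10> occurs with probability 1/2.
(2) The expectation value of XX is 0.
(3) The observable IY averages to 0.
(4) The final state's coefficient on |00> equals sqrt(2)/2.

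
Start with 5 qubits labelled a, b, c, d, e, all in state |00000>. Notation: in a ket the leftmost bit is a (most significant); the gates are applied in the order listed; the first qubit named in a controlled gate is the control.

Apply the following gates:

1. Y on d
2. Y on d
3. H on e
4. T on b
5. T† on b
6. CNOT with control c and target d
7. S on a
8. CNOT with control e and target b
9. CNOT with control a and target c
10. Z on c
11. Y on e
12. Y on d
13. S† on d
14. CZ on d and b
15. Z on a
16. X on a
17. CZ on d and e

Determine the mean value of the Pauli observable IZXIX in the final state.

In the final state, IZXIX has expectation 0.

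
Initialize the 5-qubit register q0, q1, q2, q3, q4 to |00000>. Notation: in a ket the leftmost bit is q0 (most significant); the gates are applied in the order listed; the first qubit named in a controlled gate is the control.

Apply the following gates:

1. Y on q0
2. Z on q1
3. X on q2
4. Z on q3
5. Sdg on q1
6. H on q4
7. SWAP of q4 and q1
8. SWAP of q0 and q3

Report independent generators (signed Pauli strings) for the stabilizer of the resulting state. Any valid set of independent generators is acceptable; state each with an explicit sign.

One valid set of independent stabilizer generators is +IXIII, +ZIIII, -IIZII, -IIIZI, +IIIIZ (any independent generating set of the same group is equally correct).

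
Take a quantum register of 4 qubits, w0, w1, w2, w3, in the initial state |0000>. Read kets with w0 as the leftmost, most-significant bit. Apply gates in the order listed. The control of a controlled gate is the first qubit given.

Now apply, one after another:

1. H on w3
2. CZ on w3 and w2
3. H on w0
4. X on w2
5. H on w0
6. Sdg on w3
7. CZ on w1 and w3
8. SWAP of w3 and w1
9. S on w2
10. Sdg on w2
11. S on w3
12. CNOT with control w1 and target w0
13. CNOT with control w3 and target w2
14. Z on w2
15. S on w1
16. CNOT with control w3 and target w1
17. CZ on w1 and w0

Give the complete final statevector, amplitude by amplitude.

The final amplitudes are -sqrt(2)/2 on |0010>, sqrt(2)/2 on |1110>, and 0 on every other basis state. Key observation: gates 9-10 undo each other exactly, leaving only the rest of the circuit to track.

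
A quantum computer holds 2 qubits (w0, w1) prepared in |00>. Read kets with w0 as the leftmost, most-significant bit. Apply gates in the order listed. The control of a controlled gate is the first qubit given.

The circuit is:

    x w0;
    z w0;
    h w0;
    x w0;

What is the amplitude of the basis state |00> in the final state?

The amplitude on |00> is sqrt(2)/2.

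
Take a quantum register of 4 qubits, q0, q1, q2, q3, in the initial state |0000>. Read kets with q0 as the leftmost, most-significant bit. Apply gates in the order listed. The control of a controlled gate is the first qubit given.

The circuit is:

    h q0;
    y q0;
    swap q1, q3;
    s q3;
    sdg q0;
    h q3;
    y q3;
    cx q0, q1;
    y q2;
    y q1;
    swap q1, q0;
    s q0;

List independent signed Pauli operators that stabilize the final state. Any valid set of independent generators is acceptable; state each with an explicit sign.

The stabilizer group can be generated by -XXII, -IIIX, -ZZII, -IIZI, among other valid generating sets.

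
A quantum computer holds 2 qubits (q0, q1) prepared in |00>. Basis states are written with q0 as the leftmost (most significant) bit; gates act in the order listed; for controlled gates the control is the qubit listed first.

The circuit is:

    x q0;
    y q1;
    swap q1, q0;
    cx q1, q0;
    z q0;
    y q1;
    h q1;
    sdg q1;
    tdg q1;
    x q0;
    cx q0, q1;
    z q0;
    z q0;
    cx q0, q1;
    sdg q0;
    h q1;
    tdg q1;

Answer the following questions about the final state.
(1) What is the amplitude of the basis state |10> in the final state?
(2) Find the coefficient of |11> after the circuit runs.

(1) The final state's coefficient on |10> equals -I/2 + exp(3*I*pi/4)/2.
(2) The final state's coefficient on |11> equals -I/2 - exp(I*pi/4)/2.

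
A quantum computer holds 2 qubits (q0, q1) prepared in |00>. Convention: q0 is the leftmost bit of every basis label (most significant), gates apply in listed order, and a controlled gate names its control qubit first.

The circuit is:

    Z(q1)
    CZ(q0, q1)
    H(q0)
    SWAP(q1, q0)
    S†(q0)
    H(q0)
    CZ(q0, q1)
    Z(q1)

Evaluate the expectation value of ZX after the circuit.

In the final state, ZX has expectation -1.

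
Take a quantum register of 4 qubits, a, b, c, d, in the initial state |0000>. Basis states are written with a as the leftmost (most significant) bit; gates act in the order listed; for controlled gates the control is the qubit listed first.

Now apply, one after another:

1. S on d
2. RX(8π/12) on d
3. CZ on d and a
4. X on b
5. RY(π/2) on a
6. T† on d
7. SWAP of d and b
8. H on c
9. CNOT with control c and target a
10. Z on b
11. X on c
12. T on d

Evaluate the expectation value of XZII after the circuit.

The observable XZII averages to -1/2.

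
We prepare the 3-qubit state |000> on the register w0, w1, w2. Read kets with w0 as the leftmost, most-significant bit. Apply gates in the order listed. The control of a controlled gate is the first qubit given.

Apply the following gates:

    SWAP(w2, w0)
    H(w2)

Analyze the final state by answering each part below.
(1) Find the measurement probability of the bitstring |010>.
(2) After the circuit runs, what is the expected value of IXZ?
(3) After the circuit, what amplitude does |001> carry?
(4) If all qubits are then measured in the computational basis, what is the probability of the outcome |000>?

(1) The probability of measuring |010> is 0.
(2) The observable IXZ averages to 0.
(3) The final state's coefficient on |001> equals sqrt(2)/2.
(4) A full measurement returns |000> with probability 1/2.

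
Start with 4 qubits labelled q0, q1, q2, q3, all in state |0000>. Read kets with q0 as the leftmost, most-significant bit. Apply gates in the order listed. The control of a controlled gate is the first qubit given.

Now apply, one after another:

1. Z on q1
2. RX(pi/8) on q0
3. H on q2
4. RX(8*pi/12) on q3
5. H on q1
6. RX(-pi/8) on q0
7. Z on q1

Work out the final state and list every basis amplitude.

The resulting statevector has amplitude 1/4 on |0000>, -sqrt(3)*I/4 on |0001>, 1/4 on |0010>, -sqrt(3)*I/4 on |0011>, -1/4 on |0100>, sqrt(3)*I/4 on |0101>, -1/4 on |0110>, sqrt(3)*I/4 on |0111>, 0 on |1000>, 0 on |1001>, 0 on |1010>, 0 on |1011>, 0 on |1100>, 0 on |1101>, 0 on |1110>, 0 on |1111>.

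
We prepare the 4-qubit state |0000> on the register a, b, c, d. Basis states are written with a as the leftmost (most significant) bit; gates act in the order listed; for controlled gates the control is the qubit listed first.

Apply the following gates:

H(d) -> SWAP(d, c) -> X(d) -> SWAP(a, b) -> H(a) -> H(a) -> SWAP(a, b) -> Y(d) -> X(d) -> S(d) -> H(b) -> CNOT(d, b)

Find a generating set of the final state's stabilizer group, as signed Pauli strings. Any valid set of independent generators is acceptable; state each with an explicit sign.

The stabilizer group can be generated by +IXII, +IIXI, +ZIII, -IIIZ, among other valid generating sets. Key observation: steps 4-7 multiply out to the identity, so the circuit reduces to the remaining gates.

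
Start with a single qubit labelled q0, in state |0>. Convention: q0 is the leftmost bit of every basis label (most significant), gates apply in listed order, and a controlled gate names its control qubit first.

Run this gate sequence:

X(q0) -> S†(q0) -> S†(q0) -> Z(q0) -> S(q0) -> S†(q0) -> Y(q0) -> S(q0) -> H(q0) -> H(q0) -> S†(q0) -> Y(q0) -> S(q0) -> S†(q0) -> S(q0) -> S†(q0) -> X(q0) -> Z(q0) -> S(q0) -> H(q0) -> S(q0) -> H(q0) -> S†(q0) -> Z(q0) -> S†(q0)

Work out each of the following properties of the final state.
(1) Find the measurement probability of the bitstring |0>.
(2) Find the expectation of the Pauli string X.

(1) Outcome |0> occurs with probability 1/2. Key observation: the block from step 6 through step 13 cancels to the identity and can be dropped.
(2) In the final state, X has expectation 0.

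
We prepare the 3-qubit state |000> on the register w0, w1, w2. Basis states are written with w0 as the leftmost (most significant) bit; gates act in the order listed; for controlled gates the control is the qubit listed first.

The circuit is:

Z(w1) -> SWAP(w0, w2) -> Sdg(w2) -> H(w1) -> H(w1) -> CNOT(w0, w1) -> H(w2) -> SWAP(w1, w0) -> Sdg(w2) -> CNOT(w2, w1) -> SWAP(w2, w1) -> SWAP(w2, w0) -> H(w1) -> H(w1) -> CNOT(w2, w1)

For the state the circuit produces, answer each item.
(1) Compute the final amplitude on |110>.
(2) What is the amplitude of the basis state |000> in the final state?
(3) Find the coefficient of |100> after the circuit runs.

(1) The final state's coefficient on |110> equals -sqrt(2)*I/2.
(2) The amplitude on |000> is sqrt(2)/2.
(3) |100> carries amplitude 0 in the final state.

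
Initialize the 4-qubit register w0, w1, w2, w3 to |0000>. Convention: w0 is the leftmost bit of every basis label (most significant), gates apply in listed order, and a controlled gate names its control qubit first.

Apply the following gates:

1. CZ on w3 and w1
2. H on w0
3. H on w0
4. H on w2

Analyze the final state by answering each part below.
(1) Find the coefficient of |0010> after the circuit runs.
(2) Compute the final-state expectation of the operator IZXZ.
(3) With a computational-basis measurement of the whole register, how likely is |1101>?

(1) The amplitude on |0010> is sqrt(2)/2.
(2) In the final state, IZXZ has expectation 1.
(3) The probability of measuring |1101> is 0.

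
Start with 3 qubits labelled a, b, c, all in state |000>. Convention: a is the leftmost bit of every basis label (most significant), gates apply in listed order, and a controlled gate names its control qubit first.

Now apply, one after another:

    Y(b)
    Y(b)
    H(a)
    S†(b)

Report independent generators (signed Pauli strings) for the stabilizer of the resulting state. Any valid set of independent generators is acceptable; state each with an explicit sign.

One valid set of independent stabilizer generators is +XII, +IZI, +IIZ (any independent generating set of the same group is equally correct).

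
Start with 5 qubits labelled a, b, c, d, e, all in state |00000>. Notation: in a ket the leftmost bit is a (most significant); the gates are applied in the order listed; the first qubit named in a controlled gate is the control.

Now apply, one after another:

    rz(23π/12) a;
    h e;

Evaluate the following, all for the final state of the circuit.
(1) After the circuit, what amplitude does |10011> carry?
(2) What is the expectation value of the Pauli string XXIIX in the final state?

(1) |10011> carries amplitude 0 in the final state.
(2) In the final state, XXIIX has expectation 0.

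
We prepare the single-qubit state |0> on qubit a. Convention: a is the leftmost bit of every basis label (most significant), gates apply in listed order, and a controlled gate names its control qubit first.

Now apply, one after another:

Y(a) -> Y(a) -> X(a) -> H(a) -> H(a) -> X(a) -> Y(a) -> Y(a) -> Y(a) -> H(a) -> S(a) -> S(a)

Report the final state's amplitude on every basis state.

After the circuit, the state carries amplitude sqrt(2)*I/2 on |0>, sqrt(2)*I/2 on |1>. Key observation: the block from step 1 through step 8 cancels to the identity and can be dropped.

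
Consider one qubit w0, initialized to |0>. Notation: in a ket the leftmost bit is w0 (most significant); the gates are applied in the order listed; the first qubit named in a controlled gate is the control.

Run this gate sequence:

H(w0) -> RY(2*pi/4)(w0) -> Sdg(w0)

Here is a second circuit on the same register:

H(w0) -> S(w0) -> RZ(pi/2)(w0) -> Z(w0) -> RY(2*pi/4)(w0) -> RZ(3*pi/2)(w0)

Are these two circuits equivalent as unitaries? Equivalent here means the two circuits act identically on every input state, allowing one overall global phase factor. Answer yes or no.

Yes, they are equivalent — the unitaries differ by at most a global phase.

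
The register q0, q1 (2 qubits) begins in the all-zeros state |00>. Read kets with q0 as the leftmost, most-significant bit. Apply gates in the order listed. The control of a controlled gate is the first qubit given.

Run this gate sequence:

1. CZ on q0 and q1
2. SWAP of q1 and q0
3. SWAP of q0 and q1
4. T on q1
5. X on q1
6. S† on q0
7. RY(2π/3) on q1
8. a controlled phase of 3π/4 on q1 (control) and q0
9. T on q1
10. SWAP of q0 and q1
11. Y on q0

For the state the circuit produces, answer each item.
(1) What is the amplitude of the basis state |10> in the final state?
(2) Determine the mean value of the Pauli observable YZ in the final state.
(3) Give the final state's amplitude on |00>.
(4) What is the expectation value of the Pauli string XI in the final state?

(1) The amplitude on |10> is -sqrt(3)*I/2.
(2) The observable YZ averages to -sqrt(6)/4.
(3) The amplitude on |00> is -exp(3*I*pi/4)/2.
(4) The expectation value of XI is sqrt(6)/4.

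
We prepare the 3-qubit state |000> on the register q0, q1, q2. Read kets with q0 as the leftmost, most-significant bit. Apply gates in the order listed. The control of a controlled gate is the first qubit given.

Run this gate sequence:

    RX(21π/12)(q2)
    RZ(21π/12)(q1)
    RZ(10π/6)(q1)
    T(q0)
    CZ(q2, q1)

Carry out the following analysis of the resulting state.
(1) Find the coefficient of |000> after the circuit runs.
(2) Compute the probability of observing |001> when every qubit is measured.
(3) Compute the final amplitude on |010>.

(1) The final state's coefficient on |000> equals -sqrt(sqrt(2) + 2)*exp(7*I*pi/24)/2.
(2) The probability of measuring |001> is 1/2 - sqrt(2)/4.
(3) The final state's coefficient on |010> equals 0.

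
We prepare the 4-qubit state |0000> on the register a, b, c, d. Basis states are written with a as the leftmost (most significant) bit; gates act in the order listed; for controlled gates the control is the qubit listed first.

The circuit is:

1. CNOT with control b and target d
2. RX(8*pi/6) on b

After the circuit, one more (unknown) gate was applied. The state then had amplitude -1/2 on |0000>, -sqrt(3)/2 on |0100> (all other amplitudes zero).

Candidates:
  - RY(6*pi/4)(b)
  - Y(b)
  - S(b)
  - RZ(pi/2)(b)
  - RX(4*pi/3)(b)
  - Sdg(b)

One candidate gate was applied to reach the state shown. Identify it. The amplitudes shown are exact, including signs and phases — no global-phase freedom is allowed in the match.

It was Sdg(b) that produced the state shown.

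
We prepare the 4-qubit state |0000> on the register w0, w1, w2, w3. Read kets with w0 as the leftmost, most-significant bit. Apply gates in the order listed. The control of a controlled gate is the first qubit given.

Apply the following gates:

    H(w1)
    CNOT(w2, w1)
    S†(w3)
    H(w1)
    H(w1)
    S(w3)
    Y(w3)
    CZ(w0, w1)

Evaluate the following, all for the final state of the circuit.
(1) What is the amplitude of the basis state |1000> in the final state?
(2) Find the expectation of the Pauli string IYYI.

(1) The final state's coefficient on |1000> equals 0. Key observation: the block from step 3 through step 6 cancels to the identity and can be dropped.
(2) In the final state, IYYI has expectation 0.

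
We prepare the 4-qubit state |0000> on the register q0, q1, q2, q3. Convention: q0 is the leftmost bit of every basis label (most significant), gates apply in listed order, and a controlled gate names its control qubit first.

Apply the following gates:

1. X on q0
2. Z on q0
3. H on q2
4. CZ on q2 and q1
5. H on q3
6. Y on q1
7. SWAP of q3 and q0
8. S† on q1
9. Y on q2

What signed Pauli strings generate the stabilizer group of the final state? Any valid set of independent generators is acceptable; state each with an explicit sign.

The stabilizer group can be generated by +XIII, -IIXI, -IZII, -IIIZ, among other valid generating sets.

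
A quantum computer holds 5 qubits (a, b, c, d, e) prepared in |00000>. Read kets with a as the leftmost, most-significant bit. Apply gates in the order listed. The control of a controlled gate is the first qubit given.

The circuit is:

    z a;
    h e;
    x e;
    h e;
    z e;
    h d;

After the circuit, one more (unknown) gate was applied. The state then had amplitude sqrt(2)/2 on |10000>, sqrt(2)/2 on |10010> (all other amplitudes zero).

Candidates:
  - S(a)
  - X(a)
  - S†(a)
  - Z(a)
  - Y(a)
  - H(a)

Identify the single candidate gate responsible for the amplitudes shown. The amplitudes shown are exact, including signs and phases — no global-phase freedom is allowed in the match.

The unique candidate consistent with the amplitudes is X(a). Key observation: the block from step 2 through step 5 cancels to the identity and can be dropped.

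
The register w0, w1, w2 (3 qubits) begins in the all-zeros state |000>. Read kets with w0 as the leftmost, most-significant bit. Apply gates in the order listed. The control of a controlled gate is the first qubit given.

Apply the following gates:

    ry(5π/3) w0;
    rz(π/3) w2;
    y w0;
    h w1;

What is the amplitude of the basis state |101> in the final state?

The amplitude on |101> is 0.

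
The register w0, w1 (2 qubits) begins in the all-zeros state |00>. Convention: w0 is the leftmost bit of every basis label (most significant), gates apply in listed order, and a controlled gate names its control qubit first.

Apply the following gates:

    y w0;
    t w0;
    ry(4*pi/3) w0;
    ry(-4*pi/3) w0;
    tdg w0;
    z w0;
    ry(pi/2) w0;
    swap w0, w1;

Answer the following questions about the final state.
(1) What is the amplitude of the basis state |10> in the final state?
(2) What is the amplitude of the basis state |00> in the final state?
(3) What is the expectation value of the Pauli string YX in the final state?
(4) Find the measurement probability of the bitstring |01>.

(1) The amplitude on |10> is 0. Key observation: the block from step 2 through step 5 cancels to the identity and can be dropped.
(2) The amplitude on |00> is sqrt(2)*I/2.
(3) The expectation value of YX is 0.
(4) The probability of measuring |01> is 1/2.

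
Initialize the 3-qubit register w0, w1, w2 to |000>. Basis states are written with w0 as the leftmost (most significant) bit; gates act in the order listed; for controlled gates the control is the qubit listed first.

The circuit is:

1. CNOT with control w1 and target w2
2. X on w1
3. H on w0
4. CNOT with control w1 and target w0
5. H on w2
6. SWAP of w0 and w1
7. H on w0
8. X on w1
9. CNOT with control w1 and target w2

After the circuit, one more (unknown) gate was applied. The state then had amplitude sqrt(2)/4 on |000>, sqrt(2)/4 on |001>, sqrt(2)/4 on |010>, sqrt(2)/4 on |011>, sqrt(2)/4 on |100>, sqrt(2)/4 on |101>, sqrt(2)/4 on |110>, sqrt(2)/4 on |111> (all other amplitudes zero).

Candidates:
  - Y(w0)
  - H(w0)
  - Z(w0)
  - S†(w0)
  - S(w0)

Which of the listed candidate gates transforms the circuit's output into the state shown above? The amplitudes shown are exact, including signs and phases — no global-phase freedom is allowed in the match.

The unique candidate consistent with the amplitudes is Z(w0).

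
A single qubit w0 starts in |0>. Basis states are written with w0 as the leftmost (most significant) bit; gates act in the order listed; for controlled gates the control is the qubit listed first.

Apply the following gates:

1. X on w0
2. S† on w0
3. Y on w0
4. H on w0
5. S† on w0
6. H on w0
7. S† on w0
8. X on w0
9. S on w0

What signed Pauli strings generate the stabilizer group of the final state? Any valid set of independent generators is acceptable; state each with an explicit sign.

The final state is stabilized by the group generated by +Y; other independent generating sets are equally valid.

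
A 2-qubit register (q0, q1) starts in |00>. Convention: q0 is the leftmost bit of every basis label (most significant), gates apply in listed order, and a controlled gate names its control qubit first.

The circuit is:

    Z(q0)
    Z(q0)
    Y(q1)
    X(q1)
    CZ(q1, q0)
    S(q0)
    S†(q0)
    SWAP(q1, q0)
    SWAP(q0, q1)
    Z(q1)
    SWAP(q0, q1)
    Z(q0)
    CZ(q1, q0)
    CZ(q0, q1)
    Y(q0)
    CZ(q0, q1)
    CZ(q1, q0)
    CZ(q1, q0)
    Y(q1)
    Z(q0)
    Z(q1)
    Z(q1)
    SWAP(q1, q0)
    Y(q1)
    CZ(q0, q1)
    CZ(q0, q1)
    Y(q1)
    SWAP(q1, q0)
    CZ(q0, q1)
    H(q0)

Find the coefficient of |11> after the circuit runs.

The final state's coefficient on |11> equals sqrt(2)*I/2. Key observation: gates 23-28 undo each other exactly, leaving only the rest of the circuit to track.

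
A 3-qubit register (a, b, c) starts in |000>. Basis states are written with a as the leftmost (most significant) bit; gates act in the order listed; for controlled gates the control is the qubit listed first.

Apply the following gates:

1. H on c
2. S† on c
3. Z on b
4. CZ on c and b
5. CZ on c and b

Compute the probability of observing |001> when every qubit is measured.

Outcome |001> occurs with probability 1/2. Key observation: steps 4-5 multiply out to the identity, so the circuit reduces to the remaining gates.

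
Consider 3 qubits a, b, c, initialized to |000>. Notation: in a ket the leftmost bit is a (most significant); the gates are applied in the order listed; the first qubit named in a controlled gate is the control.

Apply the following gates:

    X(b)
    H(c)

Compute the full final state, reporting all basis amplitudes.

After the circuit, the state carries amplitude sqrt(2)/2 on |010>, sqrt(2)/2 on |011>, and 0 on every other basis state.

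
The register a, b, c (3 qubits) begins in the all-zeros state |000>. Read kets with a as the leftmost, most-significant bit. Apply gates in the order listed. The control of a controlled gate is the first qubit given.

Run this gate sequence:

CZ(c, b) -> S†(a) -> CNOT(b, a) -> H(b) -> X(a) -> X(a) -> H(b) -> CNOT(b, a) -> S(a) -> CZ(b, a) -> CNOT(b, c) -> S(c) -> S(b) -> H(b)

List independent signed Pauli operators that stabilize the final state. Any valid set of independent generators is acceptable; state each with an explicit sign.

The stabilizer group can be generated by +IXI, +ZII, +IIZ, among other valid generating sets. Key observation: gates 2-9 undo each other exactly, leaving only the rest of the circuit to track.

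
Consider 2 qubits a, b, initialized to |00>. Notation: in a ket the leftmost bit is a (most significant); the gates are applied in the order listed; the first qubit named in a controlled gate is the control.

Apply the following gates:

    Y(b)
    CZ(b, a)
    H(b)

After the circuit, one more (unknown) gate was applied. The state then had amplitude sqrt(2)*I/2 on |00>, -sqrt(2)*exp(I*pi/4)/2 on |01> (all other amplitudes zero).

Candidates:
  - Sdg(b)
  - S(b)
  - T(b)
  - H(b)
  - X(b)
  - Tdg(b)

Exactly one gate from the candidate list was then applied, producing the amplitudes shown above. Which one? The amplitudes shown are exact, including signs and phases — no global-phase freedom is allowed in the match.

The applied gate was Tdg(b).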